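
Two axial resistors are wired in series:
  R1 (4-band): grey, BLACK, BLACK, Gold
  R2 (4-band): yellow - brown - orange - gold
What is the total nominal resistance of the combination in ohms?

41080 Ω

R1: grey, black → 80; black ×1 → 80 Ω.
R2: yellow, brown → 41; orange ×10^3 → 41000 Ω.
Series: 80 + 41000 = 41080 Ω.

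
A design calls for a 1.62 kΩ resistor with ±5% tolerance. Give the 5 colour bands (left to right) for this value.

brown, blue, red, brown, gold

1620 Ω = 162 × 10^1.
1 → brown
6 → blue
2 → red
Multiplier 10^1 → brown.
±5% tolerance → gold.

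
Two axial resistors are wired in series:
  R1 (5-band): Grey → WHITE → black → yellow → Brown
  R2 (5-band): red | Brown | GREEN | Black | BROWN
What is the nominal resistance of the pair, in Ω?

R1: grey, white, black → 890; yellow ×10^4 → 8900000 Ω.
R2: red, brown, green → 215; black ×1 → 215 Ω.
Series: 8900000 + 215 = 8900215 Ω.

8900215 Ω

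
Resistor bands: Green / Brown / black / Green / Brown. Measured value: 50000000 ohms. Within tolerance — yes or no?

no

Green → 5 (first significant figure)
Brown → 1 (second significant figure)
Black → 0 (third significant figure)
Green → ×10^5 multiplier
Brown → ±1% tolerance
510 × 100000 = 51000000 Ω
Allowed range: 50490000 Ω to 51510000 Ω.
50000000 ohms lies outside that range.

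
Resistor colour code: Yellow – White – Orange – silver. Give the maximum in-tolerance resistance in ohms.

Yellow → 4 (first significant figure)
White → 9 (second significant figure)
Orange → ×10^3 multiplier
Silver → ±10% tolerance
49 × 1000 = 49000 Ω
Maximum = 49000 × (1 + 10/100) = 53900 Ω.

53900 Ω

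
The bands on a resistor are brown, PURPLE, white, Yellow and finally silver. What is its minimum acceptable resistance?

1611000 Ω

Brown → 1 (first significant figure)
Violet → 7 (second significant figure)
White → 9 (third significant figure)
Yellow → ×10^4 multiplier
Silver → ±10% tolerance
179 × 10000 = 1790000 Ω
Minimum = 1790000 × (1 − 10/100) = 1611000 Ω.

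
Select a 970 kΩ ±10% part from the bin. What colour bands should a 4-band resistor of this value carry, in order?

970000 Ω = 97 × 10^4.
9 → white
7 → violet
Multiplier 10^4 → yellow.
±10% tolerance → silver.

white, violet, yellow, silver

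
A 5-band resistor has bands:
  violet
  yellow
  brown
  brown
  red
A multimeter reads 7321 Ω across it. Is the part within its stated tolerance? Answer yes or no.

Violet → 7 (first significant figure)
Yellow → 4 (second significant figure)
Brown → 1 (third significant figure)
Brown → ×10 multiplier
Red → ±2% tolerance
741 × 10 = 7410 Ω
Allowed range: 7261.8 Ω to 7558.2 Ω.
7321 Ω lies inside that range.

yes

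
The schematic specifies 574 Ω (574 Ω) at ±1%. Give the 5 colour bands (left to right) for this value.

green, violet, yellow, black, brown

574 Ω = 574 × 10^0.
5 → green
7 → violet
4 → yellow
Multiplier 10^0 → black.
±1% tolerance → brown.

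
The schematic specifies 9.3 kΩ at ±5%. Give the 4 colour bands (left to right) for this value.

9300 Ω = 93 × 10^2.
9 → white
3 → orange
Multiplier 10^2 → red.
±5% tolerance → gold.

white, orange, red, gold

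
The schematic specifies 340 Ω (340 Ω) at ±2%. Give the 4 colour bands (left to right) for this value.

orange, yellow, brown, red

340 Ω = 34 × 10^1.
3 → orange
4 → yellow
Multiplier 10^1 → brown.
±2% tolerance → red.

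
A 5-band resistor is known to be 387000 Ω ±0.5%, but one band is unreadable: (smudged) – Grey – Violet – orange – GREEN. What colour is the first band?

orange

387000 Ω = 387 × 10^3.
The first band gives digit 3 of the significand, and 3 is orange.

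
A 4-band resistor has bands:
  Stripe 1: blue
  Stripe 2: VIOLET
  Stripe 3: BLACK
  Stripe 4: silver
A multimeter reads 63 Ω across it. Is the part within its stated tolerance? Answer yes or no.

yes

Blue → 6 (first significant figure)
Violet → 7 (second significant figure)
Black → ×1 multiplier
Silver → ±10% tolerance
67 × 1 = 67 Ω
Allowed range: 60.3 Ω to 73.7 Ω.
63 Ω lies inside that range.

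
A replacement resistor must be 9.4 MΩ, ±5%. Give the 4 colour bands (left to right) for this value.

white, yellow, green, gold

9400000 Ω = 94 × 10^5.
9 → white
4 → yellow
Multiplier 10^5 → green.
±5% tolerance → gold.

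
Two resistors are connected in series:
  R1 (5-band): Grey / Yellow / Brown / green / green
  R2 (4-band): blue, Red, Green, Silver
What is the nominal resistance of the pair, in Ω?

90300000 Ω

R1: grey, yellow, brown → 841; green ×10^5 → 84100000 Ω.
R2: blue, red → 62; green ×10^5 → 6200000 Ω.
Series: 84100000 + 6200000 = 90300000 Ω.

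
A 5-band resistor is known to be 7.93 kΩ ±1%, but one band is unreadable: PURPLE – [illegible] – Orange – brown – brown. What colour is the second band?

7930 Ω = 793 × 10^1.
The second band gives digit 9 of the significand, and 9 is white.

white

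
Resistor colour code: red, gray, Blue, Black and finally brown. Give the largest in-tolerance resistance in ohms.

Red → 2 (first significant figure)
Grey → 8 (second significant figure)
Blue → 6 (third significant figure)
Black → ×1 multiplier
Brown → ±1% tolerance
286 × 1 = 286 Ω
Largest = 286 × (1 + 1/100) = 288.86 Ω.

288.86 Ω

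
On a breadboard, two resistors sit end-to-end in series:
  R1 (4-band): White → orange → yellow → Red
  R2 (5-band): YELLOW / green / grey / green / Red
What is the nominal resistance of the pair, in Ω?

R1: white, orange → 93; yellow ×10^4 → 930000 Ω.
R2: yellow, green, grey → 458; green ×10^5 → 45800000 Ω.
Series: 930000 + 45800000 = 46730000 Ω.

46730000 Ω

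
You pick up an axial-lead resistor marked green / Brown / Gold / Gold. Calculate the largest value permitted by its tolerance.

5.355 Ω

Green → 5 (first significant figure)
Brown → 1 (second significant figure)
Gold → ×0.1 multiplier
Gold → ±5% tolerance
51 × 0.1 = 5.1 Ω
Largest = 5.1 × (1 + 5/100) = 5.355 Ω.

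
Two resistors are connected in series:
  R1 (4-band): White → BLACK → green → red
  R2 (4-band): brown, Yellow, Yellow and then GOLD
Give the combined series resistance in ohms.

R1: white, black → 90; green ×10^5 → 9000000 Ω.
R2: brown, yellow → 14; yellow ×10^4 → 140000 Ω.
Series: 9000000 + 140000 = 9140000 Ω.

9140000 Ω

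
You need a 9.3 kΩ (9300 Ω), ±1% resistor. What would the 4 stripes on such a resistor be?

white, orange, red, brown

9300 Ω = 93 × 10^2.
9 → white
3 → orange
Multiplier 10^2 → red.
±1% tolerance → brown.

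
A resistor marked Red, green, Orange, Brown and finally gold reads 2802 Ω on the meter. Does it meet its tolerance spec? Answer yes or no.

Red → 2 (first significant figure)
Green → 5 (second significant figure)
Orange → 3 (third significant figure)
Brown → ×10 multiplier
Gold → ±5% tolerance
253 × 10 = 2530 Ω
Allowed range: 2403.5 Ω to 2656.5 Ω.
2802 Ω lies outside that range.

no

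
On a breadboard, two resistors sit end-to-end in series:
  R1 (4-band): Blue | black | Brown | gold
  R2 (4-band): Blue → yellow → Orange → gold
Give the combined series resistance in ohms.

R1: blue, black → 60; brown ×10 → 600 Ω.
R2: blue, yellow → 64; orange ×10^3 → 64000 Ω.
Series: 600 + 64000 = 64600 Ω.

64600 Ω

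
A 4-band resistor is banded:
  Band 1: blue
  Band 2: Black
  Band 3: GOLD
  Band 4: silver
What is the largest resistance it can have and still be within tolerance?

Blue → 6 (first significant figure)
Black → 0 (second significant figure)
Gold → ×0.1 multiplier
Silver → ±10% tolerance
60 × 0.1 = 6 Ω
Largest = 6 × (1 + 10/100) = 6.6 Ω.

6.6 Ω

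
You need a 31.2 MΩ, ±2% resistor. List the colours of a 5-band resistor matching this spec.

31200000 Ω = 312 × 10^5.
3 → orange
1 → brown
2 → red
Multiplier 10^5 → green.
±2% tolerance → red.

orange, brown, red, green, red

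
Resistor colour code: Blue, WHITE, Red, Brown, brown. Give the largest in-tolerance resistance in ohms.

Blue → 6 (first significant figure)
White → 9 (second significant figure)
Red → 2 (third significant figure)
Brown → ×10 multiplier
Brown → ±1% tolerance
692 × 10 = 6920 Ω
Largest = 6920 × (1 + 1/100) = 6989.2 Ω.

6989.2 Ω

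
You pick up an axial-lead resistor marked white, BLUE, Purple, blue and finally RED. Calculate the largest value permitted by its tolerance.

986340000 Ω

White → 9 (first significant figure)
Blue → 6 (second significant figure)
Violet → 7 (third significant figure)
Blue → ×10^6 multiplier
Red → ±2% tolerance
967 × 1000000 = 967000000 Ω
Largest = 967000000 × (1 + 2/100) = 986340000 Ω.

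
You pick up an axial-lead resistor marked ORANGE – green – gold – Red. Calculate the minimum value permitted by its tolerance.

3.43 Ω

Orange → 3 (first significant figure)
Green → 5 (second significant figure)
Gold → ×0.1 multiplier
Red → ±2% tolerance
35 × 0.1 = 3.5 Ω
Minimum = 3.5 × (1 − 2/100) = 3.43 Ω.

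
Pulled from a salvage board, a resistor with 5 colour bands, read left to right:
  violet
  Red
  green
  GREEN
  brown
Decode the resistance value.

72500000 Ω

Violet → 7 (first significant figure)
Red → 2 (second significant figure)
Green → 5 (third significant figure)
Green → ×10^5 multiplier
725 × 100000 = 72500000 Ω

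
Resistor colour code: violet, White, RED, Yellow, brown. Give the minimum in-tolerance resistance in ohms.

Violet → 7 (first significant figure)
White → 9 (second significant figure)
Red → 2 (third significant figure)
Yellow → ×10^4 multiplier
Brown → ±1% tolerance
792 × 10000 = 7920000 Ω
Minimum = 7920000 × (1 − 1/100) = 7840800 Ω.

7840800 Ω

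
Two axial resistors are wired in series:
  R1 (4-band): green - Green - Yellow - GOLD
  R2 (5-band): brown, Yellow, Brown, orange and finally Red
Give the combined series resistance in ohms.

691000 Ω

R1: green, green → 55; yellow ×10^4 → 550000 Ω.
R2: brown, yellow, brown → 141; orange ×10^3 → 141000 Ω.
Series: 550000 + 141000 = 691000 Ω.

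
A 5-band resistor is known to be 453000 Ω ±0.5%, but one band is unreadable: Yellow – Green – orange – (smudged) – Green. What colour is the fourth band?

orange

453000 Ω = 453 × 10^3.
The fourth band is the multiplier, 10^3, which is orange.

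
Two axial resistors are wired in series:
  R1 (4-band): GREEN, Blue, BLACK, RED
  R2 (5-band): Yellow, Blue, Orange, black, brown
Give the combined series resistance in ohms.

519 Ω

R1: green, blue → 56; black ×1 → 56 Ω.
R2: yellow, blue, orange → 463; black ×1 → 463 Ω.
Series: 56 + 463 = 519 Ω.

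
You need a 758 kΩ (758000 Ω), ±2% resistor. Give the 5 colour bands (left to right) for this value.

violet, green, grey, orange, red

758000 Ω = 758 × 10^3.
7 → violet
5 → green
8 → grey
Multiplier 10^3 → orange.
±2% tolerance → red.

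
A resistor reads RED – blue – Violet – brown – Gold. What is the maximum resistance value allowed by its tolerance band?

Red → 2 (first significant figure)
Blue → 6 (second significant figure)
Violet → 7 (third significant figure)
Brown → ×10 multiplier
Gold → ±5% tolerance
267 × 10 = 2670 Ω
Maximum = 2670 × (1 + 5/100) = 2803.5 Ω.

2803.5 Ω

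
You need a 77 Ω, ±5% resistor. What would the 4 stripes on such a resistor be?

violet, violet, black, gold

77 Ω = 77 × 10^0.
7 → violet
7 → violet
Multiplier 10^0 → black.
±5% tolerance → gold.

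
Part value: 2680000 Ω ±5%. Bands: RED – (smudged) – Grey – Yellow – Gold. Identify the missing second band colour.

2680000 Ω = 268 × 10^4.
The second band gives digit 6 of the significand, and 6 is blue.

blue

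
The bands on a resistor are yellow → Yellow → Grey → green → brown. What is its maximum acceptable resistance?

Yellow → 4 (first significant figure)
Yellow → 4 (second significant figure)
Grey → 8 (third significant figure)
Green → ×10^5 multiplier
Brown → ±1% tolerance
448 × 100000 = 44800000 Ω
Maximum = 44800000 × (1 + 1/100) = 45248000 Ω.

45248000 Ω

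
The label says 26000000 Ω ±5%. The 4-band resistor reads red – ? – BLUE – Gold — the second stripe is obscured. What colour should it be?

26000000 Ω = 26 × 10^6.
The second band gives digit 6 of the significand, and 6 is blue.

blue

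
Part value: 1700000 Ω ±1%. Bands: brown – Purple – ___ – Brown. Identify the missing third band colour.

green

1700000 Ω = 17 × 10^5.
The third band is the multiplier, 10^5, which is green.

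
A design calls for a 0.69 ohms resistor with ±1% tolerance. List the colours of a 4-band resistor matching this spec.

0.69 Ω = 69 × 10^-2.
6 → blue
9 → white
Multiplier 10^-2 → silver.
±1% tolerance → brown.

blue, white, silver, brown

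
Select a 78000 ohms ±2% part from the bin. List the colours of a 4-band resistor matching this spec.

78000 Ω = 78 × 10^3.
7 → violet
8 → grey
Multiplier 10^3 → orange.
±2% tolerance → red.

violet, grey, orange, red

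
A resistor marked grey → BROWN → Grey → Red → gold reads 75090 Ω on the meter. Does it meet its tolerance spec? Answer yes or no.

no

Grey → 8 (first significant figure)
Brown → 1 (second significant figure)
Grey → 8 (third significant figure)
Red → ×10^2 multiplier
Gold → ±5% tolerance
818 × 100 = 81800 Ω
Allowed range: 77710 Ω to 85890 Ω.
75090 Ω lies outside that range.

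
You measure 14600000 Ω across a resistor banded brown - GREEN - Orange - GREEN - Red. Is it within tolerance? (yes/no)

Brown → 1 (first significant figure)
Green → 5 (second significant figure)
Orange → 3 (third significant figure)
Green → ×10^5 multiplier
Red → ±2% tolerance
153 × 100000 = 15300000 Ω
Allowed range: 14994000 Ω to 15606000 Ω.
14600000 Ω lies outside that range.

no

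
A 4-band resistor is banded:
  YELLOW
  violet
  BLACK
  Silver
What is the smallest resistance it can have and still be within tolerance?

Yellow → 4 (first significant figure)
Violet → 7 (second significant figure)
Black → ×1 multiplier
Silver → ±10% tolerance
47 × 1 = 47 Ω
Smallest = 47 × (1 − 10/100) = 42.3 Ω.

42.3 Ω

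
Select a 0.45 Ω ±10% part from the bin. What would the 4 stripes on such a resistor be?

yellow, green, silver, silver

0.45 Ω = 45 × 10^-2.
4 → yellow
5 → green
Multiplier 10^-2 → silver.
±10% tolerance → silver.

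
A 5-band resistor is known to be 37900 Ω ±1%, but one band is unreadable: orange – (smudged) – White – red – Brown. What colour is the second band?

violet

37900 Ω = 379 × 10^2.
The second band gives digit 7 of the significand, and 7 is violet.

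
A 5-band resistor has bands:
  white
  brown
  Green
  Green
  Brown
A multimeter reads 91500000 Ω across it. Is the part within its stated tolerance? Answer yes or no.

White → 9 (first significant figure)
Brown → 1 (second significant figure)
Green → 5 (third significant figure)
Green → ×10^5 multiplier
Brown → ±1% tolerance
915 × 100000 = 91500000 Ω
Allowed range: 90585000 Ω to 92415000 Ω.
91500000 Ω lies inside that range.

yes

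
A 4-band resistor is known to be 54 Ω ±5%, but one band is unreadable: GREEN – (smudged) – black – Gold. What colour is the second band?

54 Ω = 54 × 10^0.
The second band gives digit 4 of the significand, and 4 is yellow.

yellow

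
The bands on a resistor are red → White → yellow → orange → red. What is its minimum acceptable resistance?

Red → 2 (first significant figure)
White → 9 (second significant figure)
Yellow → 4 (third significant figure)
Orange → ×10^3 multiplier
Red → ±2% tolerance
294 × 1000 = 294000 Ω
Minimum = 294000 × (1 − 2/100) = 288120 Ω.

288120 Ω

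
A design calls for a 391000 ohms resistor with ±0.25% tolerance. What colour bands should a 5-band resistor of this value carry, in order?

391000 Ω = 391 × 10^3.
3 → orange
9 → white
1 → brown
Multiplier 10^3 → orange.
±0.25% tolerance → blue.

orange, white, brown, orange, blue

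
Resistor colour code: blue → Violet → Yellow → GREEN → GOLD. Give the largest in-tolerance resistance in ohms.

Blue → 6 (first significant figure)
Violet → 7 (second significant figure)
Yellow → 4 (third significant figure)
Green → ×10^5 multiplier
Gold → ±5% tolerance
674 × 100000 = 67400000 Ω
Largest = 67400000 × (1 + 5/100) = 70770000 Ω.

70770000 Ω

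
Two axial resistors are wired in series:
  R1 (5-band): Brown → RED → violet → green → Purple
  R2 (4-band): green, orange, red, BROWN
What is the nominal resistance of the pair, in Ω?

R1: brown, red, violet → 127; green ×10^5 → 12700000 Ω.
R2: green, orange → 53; red ×10^2 → 5300 Ω.
Series: 12700000 + 5300 = 12705300 Ω.

12705300 Ω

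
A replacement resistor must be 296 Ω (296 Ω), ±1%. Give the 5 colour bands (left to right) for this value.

red, white, blue, black, brown

296 Ω = 296 × 10^0.
2 → red
9 → white
6 → blue
Multiplier 10^0 → black.
±1% tolerance → brown.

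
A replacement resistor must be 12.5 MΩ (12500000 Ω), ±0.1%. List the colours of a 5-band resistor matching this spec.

brown, red, green, green, violet

12500000 Ω = 125 × 10^5.
1 → brown
2 → red
5 → green
Multiplier 10^5 → green.
±0.1% tolerance → violet.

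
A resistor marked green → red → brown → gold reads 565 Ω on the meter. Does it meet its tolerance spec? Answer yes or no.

Green → 5 (first significant figure)
Red → 2 (second significant figure)
Brown → ×10 multiplier
Gold → ±5% tolerance
52 × 10 = 520 Ω
Allowed range: 494 Ω to 546 Ω.
565 Ω lies outside that range.

no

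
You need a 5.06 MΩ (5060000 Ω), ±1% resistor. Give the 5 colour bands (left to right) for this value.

green, black, blue, yellow, brown

5060000 Ω = 506 × 10^4.
5 → green
0 → black
6 → blue
Multiplier 10^4 → yellow.
±1% tolerance → brown.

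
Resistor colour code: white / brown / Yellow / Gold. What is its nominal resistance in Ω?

910000 Ω

White → 9 (first significant figure)
Brown → 1 (second significant figure)
Yellow → ×10^4 multiplier
91 × 10000 = 910000 Ω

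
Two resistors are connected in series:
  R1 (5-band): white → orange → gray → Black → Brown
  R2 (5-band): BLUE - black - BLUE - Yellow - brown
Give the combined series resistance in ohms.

R1: white, orange, grey → 938; black ×1 → 938 Ω.
R2: blue, black, blue → 606; yellow ×10^4 → 6060000 Ω.
Series: 938 + 6060000 = 6060938 Ω.

6060938 Ω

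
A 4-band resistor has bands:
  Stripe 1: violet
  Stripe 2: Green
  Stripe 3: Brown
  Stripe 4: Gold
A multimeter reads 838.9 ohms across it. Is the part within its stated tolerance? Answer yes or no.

no

Violet → 7 (first significant figure)
Green → 5 (second significant figure)
Brown → ×10 multiplier
Gold → ±5% tolerance
75 × 10 = 750 Ω
Allowed range: 712.5 Ω to 787.5 Ω.
838.9 ohms lies outside that range.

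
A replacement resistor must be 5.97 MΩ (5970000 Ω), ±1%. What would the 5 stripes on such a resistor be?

5970000 Ω = 597 × 10^4.
5 → green
9 → white
7 → violet
Multiplier 10^4 → yellow.
±1% tolerance → brown.

green, white, violet, yellow, brown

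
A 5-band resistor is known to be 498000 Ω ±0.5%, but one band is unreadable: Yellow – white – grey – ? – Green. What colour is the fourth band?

498000 Ω = 498 × 10^3.
The fourth band is the multiplier, 10^3, which is orange.

orange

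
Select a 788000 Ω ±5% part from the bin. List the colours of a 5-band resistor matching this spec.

violet, grey, grey, orange, gold

788000 Ω = 788 × 10^3.
7 → violet
8 → grey
8 → grey
Multiplier 10^3 → orange.
±5% tolerance → gold.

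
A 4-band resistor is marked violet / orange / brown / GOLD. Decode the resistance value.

730 Ω

Violet → 7 (first significant figure)
Orange → 3 (second significant figure)
Brown → ×10 multiplier
73 × 10 = 730 Ω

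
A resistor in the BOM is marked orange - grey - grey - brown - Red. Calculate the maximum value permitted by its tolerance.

Orange → 3 (first significant figure)
Grey → 8 (second significant figure)
Grey → 8 (third significant figure)
Brown → ×10 multiplier
Red → ±2% tolerance
388 × 10 = 3880 Ω
Maximum = 3880 × (1 + 2/100) = 3957.6 Ω.

3957.6 Ω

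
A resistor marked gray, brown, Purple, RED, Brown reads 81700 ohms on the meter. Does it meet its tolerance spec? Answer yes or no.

Grey → 8 (first significant figure)
Brown → 1 (second significant figure)
Violet → 7 (third significant figure)
Red → ×10^2 multiplier
Brown → ±1% tolerance
817 × 100 = 81700 Ω
Allowed range: 80883 Ω to 82517 Ω.
81700 ohms lies inside that range.

yes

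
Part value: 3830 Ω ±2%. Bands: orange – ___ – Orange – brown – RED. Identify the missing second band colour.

grey

3830 Ω = 383 × 10^1.
The second band gives digit 8 of the significand, and 8 is grey.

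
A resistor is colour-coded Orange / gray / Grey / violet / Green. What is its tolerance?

The last band, green, is the tolerance band.
Green corresponds to ±0.5%.

±0.5%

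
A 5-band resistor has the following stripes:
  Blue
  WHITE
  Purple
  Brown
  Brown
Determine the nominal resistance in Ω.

Blue → 6 (first significant figure)
White → 9 (second significant figure)
Violet → 7 (third significant figure)
Brown → ×10 multiplier
697 × 10 = 6970 Ω

6970 Ω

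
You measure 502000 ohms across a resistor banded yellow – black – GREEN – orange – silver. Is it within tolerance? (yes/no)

Yellow → 4 (first significant figure)
Black → 0 (second significant figure)
Green → 5 (third significant figure)
Orange → ×10^3 multiplier
Silver → ±10% tolerance
405 × 1000 = 405000 Ω
Allowed range: 364500 Ω to 445500 Ω.
502000 ohms lies outside that range.

no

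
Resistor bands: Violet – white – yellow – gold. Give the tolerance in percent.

The last band, gold, is the tolerance band.
Gold corresponds to ±5%.

±5%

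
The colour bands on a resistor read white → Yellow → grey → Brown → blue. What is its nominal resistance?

9480 Ω

White → 9 (first significant figure)
Yellow → 4 (second significant figure)
Grey → 8 (third significant figure)
Brown → ×10 multiplier
948 × 10 = 9480 Ω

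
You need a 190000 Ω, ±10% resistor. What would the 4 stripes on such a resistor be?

brown, white, yellow, silver

190000 Ω = 19 × 10^4.
1 → brown
9 → white
Multiplier 10^4 → yellow.
±10% tolerance → silver.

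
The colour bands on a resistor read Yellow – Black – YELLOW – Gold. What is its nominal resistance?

400000 Ω

Yellow → 4 (first significant figure)
Black → 0 (second significant figure)
Yellow → ×10^4 multiplier
40 × 10000 = 400000 Ω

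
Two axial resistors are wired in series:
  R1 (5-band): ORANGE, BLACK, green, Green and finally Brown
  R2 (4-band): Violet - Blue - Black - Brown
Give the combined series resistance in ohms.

R1: orange, black, green → 305; green ×10^5 → 30500000 Ω.
R2: violet, blue → 76; black ×1 → 76 Ω.
Series: 30500000 + 76 = 30500076 Ω.

30500076 Ω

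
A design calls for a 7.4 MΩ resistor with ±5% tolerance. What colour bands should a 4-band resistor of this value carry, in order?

violet, yellow, green, gold

7400000 Ω = 74 × 10^5.
7 → violet
4 → yellow
Multiplier 10^5 → green.
±5% tolerance → gold.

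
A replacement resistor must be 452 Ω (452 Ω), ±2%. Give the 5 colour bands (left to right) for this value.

452 Ω = 452 × 10^0.
4 → yellow
5 → green
2 → red
Multiplier 10^0 → black.
±2% tolerance → red.

yellow, green, red, black, red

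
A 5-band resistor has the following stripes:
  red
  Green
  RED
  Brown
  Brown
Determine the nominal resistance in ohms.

2520 Ω

Red → 2 (first significant figure)
Green → 5 (second significant figure)
Red → 2 (third significant figure)
Brown → ×10 multiplier
252 × 10 = 2520 Ω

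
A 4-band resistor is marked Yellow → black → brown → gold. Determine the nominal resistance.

Yellow → 4 (first significant figure)
Black → 0 (second significant figure)
Brown → ×10 multiplier
40 × 10 = 400 Ω

400 Ω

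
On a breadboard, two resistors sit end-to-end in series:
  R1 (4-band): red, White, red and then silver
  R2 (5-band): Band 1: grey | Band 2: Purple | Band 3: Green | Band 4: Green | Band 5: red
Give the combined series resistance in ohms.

R1: red, white → 29; red ×10^2 → 2900 Ω.
R2: grey, violet, green → 875; green ×10^5 → 87500000 Ω.
Series: 2900 + 87500000 = 87502900 Ω.

87502900 Ω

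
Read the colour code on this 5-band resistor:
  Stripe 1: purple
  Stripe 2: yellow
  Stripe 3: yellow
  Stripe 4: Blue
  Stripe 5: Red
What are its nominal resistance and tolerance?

Violet → 7 (first significant figure)
Yellow → 4 (second significant figure)
Yellow → 4 (third significant figure)
Blue → ×10^6 multiplier
Red → ±2% tolerance
744 × 1000000 = 744000000 Ω

744000000 Ω ±2%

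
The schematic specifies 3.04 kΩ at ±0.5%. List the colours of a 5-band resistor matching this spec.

3040 Ω = 304 × 10^1.
3 → orange
0 → black
4 → yellow
Multiplier 10^1 → brown.
±0.5% tolerance → green.

orange, black, yellow, brown, green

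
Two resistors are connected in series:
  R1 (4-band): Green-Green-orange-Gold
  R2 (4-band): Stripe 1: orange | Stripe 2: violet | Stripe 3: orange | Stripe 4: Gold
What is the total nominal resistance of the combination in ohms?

R1: green, green → 55; orange ×10^3 → 55000 Ω.
R2: orange, violet → 37; orange ×10^3 → 37000 Ω.
Series: 55000 + 37000 = 92000 Ω.

92000 Ω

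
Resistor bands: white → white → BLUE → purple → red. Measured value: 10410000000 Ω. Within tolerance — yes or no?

White → 9 (first significant figure)
White → 9 (second significant figure)
Blue → 6 (third significant figure)
Violet → ×10^7 multiplier
Red → ±2% tolerance
996 × 10000000 = 9960000000 Ω
Allowed range: 9760800000 Ω to 10159200000 Ω.
10410000000 Ω lies outside that range.

no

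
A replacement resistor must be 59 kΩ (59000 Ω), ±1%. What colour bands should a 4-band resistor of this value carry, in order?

green, white, orange, brown

59000 Ω = 59 × 10^3.
5 → green
9 → white
Multiplier 10^3 → orange.
±1% tolerance → brown.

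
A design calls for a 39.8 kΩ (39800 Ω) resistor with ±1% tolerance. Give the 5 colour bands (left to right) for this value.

orange, white, grey, red, brown

39800 Ω = 398 × 10^2.
3 → orange
9 → white
8 → grey
Multiplier 10^2 → red.
±1% tolerance → brown.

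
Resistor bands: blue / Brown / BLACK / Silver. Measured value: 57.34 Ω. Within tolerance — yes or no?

Blue → 6 (first significant figure)
Brown → 1 (second significant figure)
Black → ×1 multiplier
Silver → ±10% tolerance
61 × 1 = 61 Ω
Allowed range: 54.9 Ω to 67.1 Ω.
57.34 Ω lies inside that range.

yes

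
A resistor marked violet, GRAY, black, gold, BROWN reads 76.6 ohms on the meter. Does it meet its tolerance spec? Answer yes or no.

no

Violet → 7 (first significant figure)
Grey → 8 (second significant figure)
Black → 0 (third significant figure)
Gold → ×0.1 multiplier
Brown → ±1% tolerance
780 × 0.1 = 78 Ω
Allowed range: 77.22 Ω to 78.78 Ω.
76.6 ohms lies outside that range.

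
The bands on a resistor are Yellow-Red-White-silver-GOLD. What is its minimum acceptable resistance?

4.0755 Ω

Yellow → 4 (first significant figure)
Red → 2 (second significant figure)
White → 9 (third significant figure)
Silver → ×0.01 multiplier
Gold → ±5% tolerance
429 × 0.01 = 4.29 Ω
Minimum = 4.29 × (1 − 5/100) = 4.0755 Ω.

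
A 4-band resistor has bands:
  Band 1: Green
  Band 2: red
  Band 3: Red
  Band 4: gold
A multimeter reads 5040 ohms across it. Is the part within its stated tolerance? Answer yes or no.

yes

Green → 5 (first significant figure)
Red → 2 (second significant figure)
Red → ×10^2 multiplier
Gold → ±5% tolerance
52 × 100 = 5200 Ω
Allowed range: 4940 Ω to 5460 Ω.
5040 ohms lies inside that range.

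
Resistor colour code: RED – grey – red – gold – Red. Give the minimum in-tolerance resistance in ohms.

27.636 Ω

Red → 2 (first significant figure)
Grey → 8 (second significant figure)
Red → 2 (third significant figure)
Gold → ×0.1 multiplier
Red → ±2% tolerance
282 × 0.1 = 28.2 Ω
Minimum = 28.2 × (1 − 2/100) = 27.636 Ω.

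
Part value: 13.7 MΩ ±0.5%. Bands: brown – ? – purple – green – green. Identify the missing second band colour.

13700000 Ω = 137 × 10^5.
The second band gives digit 3 of the significand, and 3 is orange.

orange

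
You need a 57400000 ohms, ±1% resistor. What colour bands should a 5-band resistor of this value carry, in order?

green, violet, yellow, green, brown

57400000 Ω = 574 × 10^5.
5 → green
7 → violet
4 → yellow
Multiplier 10^5 → green.
±1% tolerance → brown.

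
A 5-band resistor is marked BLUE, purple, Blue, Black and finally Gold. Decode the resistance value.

676 Ω

Blue → 6 (first significant figure)
Violet → 7 (second significant figure)
Blue → 6 (third significant figure)
Black → ×1 multiplier
676 × 1 = 676 Ω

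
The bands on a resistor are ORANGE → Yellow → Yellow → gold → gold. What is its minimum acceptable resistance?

32.68 Ω

Orange → 3 (first significant figure)
Yellow → 4 (second significant figure)
Yellow → 4 (third significant figure)
Gold → ×0.1 multiplier
Gold → ±5% tolerance
344 × 0.1 = 34.4 Ω
Minimum = 34.4 × (1 − 5/100) = 32.68 Ω.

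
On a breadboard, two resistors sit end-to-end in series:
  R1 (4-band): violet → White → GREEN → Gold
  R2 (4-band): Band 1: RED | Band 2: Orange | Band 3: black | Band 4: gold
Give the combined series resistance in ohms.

R1: violet, white → 79; green ×10^5 → 7900000 Ω.
R2: red, orange → 23; black ×1 → 23 Ω.
Series: 7900000 + 23 = 7900023 Ω.

7900023 Ω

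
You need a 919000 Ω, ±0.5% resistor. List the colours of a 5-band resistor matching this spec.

919000 Ω = 919 × 10^3.
9 → white
1 → brown
9 → white
Multiplier 10^3 → orange.
±0.5% tolerance → green.

white, brown, white, orange, green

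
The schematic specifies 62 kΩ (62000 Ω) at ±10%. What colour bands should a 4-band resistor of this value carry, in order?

blue, red, orange, silver

62000 Ω = 62 × 10^3.
6 → blue
2 → red
Multiplier 10^3 → orange.
±10% tolerance → silver.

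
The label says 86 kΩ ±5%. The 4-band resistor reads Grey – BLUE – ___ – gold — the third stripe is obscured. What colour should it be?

86000 Ω = 86 × 10^3.
The third band is the multiplier, 10^3, which is orange.

orange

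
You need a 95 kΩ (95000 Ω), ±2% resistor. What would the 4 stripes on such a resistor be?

white, green, orange, red

95000 Ω = 95 × 10^3.
9 → white
5 → green
Multiplier 10^3 → orange.
±2% tolerance → red.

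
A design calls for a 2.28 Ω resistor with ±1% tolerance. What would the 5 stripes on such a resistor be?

red, red, grey, silver, brown

2.28 Ω = 228 × 10^-2.
2 → red
2 → red
8 → grey
Multiplier 10^-2 → silver.
±1% tolerance → brown.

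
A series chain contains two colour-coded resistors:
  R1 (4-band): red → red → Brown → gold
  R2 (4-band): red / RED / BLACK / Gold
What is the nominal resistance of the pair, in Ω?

242 Ω

R1: red, red → 22; brown ×10 → 220 Ω.
R2: red, red → 22; black ×1 → 22 Ω.
Series: 220 + 22 = 242 Ω.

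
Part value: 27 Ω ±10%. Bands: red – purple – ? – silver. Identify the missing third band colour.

27 Ω = 27 × 10^0.
The third band is the multiplier, 10^0, which is black.

black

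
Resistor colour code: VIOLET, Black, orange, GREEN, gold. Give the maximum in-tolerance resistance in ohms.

73815000 Ω

Violet → 7 (first significant figure)
Black → 0 (second significant figure)
Orange → 3 (third significant figure)
Green → ×10^5 multiplier
Gold → ±5% tolerance
703 × 100000 = 70300000 Ω
Maximum = 70300000 × (1 + 5/100) = 73815000 Ω.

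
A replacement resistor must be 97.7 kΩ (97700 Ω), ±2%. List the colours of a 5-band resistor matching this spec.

white, violet, violet, red, red

97700 Ω = 977 × 10^2.
9 → white
7 → violet
7 → violet
Multiplier 10^2 → red.
±2% tolerance → red.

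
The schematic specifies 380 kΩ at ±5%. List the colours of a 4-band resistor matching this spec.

380000 Ω = 38 × 10^4.
3 → orange
8 → grey
Multiplier 10^4 → yellow.
±5% tolerance → gold.

orange, grey, yellow, gold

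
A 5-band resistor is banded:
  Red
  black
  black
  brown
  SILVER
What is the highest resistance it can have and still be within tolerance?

Red → 2 (first significant figure)
Black → 0 (second significant figure)
Black → 0 (third significant figure)
Brown → ×10 multiplier
Silver → ±10% tolerance
200 × 10 = 2000 Ω
Highest = 2000 × (1 + 10/100) = 2200 Ω.

2200 Ω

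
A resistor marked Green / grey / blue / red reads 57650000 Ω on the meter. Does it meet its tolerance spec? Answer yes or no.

yes

Green → 5 (first significant figure)
Grey → 8 (second significant figure)
Blue → ×10^6 multiplier
Red → ±2% tolerance
58 × 1000000 = 58000000 Ω
Allowed range: 56840000 Ω to 59160000 Ω.
57650000 Ω lies inside that range.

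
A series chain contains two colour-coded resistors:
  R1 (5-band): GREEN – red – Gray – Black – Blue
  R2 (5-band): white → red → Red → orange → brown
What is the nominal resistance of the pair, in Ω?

922528 Ω

R1: green, red, grey → 528; black ×1 → 528 Ω.
R2: white, red, red → 922; orange ×10^3 → 922000 Ω.
Series: 528 + 922000 = 922528 Ω.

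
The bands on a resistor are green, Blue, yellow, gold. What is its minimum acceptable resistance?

Green → 5 (first significant figure)
Blue → 6 (second significant figure)
Yellow → ×10^4 multiplier
Gold → ±5% tolerance
56 × 10000 = 560000 Ω
Minimum = 560000 × (1 − 5/100) = 532000 Ω.

532000 Ω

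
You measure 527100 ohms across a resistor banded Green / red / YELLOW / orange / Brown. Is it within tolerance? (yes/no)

yes

Green → 5 (first significant figure)
Red → 2 (second significant figure)
Yellow → 4 (third significant figure)
Orange → ×10^3 multiplier
Brown → ±1% tolerance
524 × 1000 = 524000 Ω
Allowed range: 518760 Ω to 529240 Ω.
527100 ohms lies inside that range.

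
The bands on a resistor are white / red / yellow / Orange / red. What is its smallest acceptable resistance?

905520 Ω

White → 9 (first significant figure)
Red → 2 (second significant figure)
Yellow → 4 (third significant figure)
Orange → ×10^3 multiplier
Red → ±2% tolerance
924 × 1000 = 924000 Ω
Smallest = 924000 × (1 − 2/100) = 905520 Ω.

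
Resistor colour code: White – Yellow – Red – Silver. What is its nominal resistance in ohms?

9400 Ω

White → 9 (first significant figure)
Yellow → 4 (second significant figure)
Red → ×10^2 multiplier
94 × 100 = 9400 Ω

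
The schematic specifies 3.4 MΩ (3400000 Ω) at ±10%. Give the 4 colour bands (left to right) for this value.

orange, yellow, green, silver

3400000 Ω = 34 × 10^5.
3 → orange
4 → yellow
Multiplier 10^5 → green.
±10% tolerance → silver.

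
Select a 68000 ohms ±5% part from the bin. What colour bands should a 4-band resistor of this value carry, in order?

blue, grey, orange, gold

68000 Ω = 68 × 10^3.
6 → blue
8 → grey
Multiplier 10^3 → orange.
±5% tolerance → gold.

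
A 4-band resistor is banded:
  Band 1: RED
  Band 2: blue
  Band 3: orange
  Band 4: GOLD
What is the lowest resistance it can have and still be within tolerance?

Red → 2 (first significant figure)
Blue → 6 (second significant figure)
Orange → ×10^3 multiplier
Gold → ±5% tolerance
26 × 1000 = 26000 Ω
Lowest = 26000 × (1 − 5/100) = 24700 Ω.

24700 Ω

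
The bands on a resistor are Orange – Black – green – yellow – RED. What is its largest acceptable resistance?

3111000 Ω

Orange → 3 (first significant figure)
Black → 0 (second significant figure)
Green → 5 (third significant figure)
Yellow → ×10^4 multiplier
Red → ±2% tolerance
305 × 10000 = 3050000 Ω
Largest = 3050000 × (1 + 2/100) = 3111000 Ω.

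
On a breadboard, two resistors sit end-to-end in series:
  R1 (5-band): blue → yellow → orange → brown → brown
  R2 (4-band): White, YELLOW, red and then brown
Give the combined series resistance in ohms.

15830 Ω

R1: blue, yellow, orange → 643; brown ×10 → 6430 Ω.
R2: white, yellow → 94; red ×10^2 → 9400 Ω.
Series: 6430 + 9400 = 15830 Ω.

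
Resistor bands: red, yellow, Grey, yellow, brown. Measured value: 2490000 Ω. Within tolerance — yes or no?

yes

Red → 2 (first significant figure)
Yellow → 4 (second significant figure)
Grey → 8 (third significant figure)
Yellow → ×10^4 multiplier
Brown → ±1% tolerance
248 × 10000 = 2480000 Ω
Allowed range: 2455200 Ω to 2504800 Ω.
2490000 Ω lies inside that range.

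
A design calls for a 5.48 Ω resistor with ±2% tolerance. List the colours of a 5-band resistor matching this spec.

5.48 Ω = 548 × 10^-2.
5 → green
4 → yellow
8 → grey
Multiplier 10^-2 → silver.
±2% tolerance → red.

green, yellow, grey, silver, red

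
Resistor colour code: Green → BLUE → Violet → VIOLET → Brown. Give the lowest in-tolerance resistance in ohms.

Green → 5 (first significant figure)
Blue → 6 (second significant figure)
Violet → 7 (third significant figure)
Violet → ×10^7 multiplier
Brown → ±1% tolerance
567 × 10000000 = 5670000000 Ω
Lowest = 5670000000 × (1 − 1/100) = 5613300000 Ω.

5613300000 Ω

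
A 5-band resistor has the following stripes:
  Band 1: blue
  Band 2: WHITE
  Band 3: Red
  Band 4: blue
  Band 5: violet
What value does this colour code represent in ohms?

692000000 Ω

Blue → 6 (first significant figure)
White → 9 (second significant figure)
Red → 2 (third significant figure)
Blue → ×10^6 multiplier
692 × 1000000 = 692000000 Ω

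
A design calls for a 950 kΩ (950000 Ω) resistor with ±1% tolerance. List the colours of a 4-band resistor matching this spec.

white, green, yellow, brown

950000 Ω = 95 × 10^4.
9 → white
5 → green
Multiplier 10^4 → yellow.
±1% tolerance → brown.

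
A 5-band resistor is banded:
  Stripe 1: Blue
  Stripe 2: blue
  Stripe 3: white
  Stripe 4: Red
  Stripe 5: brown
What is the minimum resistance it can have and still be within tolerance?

Blue → 6 (first significant figure)
Blue → 6 (second significant figure)
White → 9 (third significant figure)
Red → ×10^2 multiplier
Brown → ±1% tolerance
669 × 100 = 66900 Ω
Minimum = 66900 × (1 − 1/100) = 66231 Ω.

66231 Ω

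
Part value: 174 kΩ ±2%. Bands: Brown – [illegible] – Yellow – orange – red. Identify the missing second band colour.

violet

174000 Ω = 174 × 10^3.
The second band gives digit 7 of the significand, and 7 is violet.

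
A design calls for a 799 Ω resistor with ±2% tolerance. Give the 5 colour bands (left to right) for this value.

799 Ω = 799 × 10^0.
7 → violet
9 → white
9 → white
Multiplier 10^0 → black.
±2% tolerance → red.

violet, white, white, black, red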